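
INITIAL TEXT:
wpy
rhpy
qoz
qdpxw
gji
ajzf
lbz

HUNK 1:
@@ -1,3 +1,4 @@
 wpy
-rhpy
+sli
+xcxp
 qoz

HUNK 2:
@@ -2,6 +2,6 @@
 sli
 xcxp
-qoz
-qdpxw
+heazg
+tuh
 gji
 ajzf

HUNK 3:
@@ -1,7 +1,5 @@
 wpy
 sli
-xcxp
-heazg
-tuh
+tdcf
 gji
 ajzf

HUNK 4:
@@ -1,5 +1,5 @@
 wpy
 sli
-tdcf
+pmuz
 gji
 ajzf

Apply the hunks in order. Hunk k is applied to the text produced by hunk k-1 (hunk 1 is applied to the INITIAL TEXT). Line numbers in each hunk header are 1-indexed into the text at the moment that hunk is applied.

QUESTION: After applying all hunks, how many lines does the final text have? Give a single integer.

Hunk 1: at line 1 remove [rhpy] add [sli,xcxp] -> 8 lines: wpy sli xcxp qoz qdpxw gji ajzf lbz
Hunk 2: at line 2 remove [qoz,qdpxw] add [heazg,tuh] -> 8 lines: wpy sli xcxp heazg tuh gji ajzf lbz
Hunk 3: at line 1 remove [xcxp,heazg,tuh] add [tdcf] -> 6 lines: wpy sli tdcf gji ajzf lbz
Hunk 4: at line 1 remove [tdcf] add [pmuz] -> 6 lines: wpy sli pmuz gji ajzf lbz
Final line count: 6

Answer: 6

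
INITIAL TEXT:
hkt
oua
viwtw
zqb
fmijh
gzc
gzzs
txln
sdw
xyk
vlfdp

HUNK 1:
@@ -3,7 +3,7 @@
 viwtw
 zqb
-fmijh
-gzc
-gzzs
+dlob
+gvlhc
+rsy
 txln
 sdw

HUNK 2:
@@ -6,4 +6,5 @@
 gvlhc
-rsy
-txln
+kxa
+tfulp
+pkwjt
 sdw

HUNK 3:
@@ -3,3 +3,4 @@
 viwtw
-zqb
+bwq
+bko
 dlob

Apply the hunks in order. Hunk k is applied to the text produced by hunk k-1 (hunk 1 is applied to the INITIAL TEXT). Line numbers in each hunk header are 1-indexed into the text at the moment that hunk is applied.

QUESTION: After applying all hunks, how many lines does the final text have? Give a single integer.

Hunk 1: at line 3 remove [fmijh,gzc,gzzs] add [dlob,gvlhc,rsy] -> 11 lines: hkt oua viwtw zqb dlob gvlhc rsy txln sdw xyk vlfdp
Hunk 2: at line 6 remove [rsy,txln] add [kxa,tfulp,pkwjt] -> 12 lines: hkt oua viwtw zqb dlob gvlhc kxa tfulp pkwjt sdw xyk vlfdp
Hunk 3: at line 3 remove [zqb] add [bwq,bko] -> 13 lines: hkt oua viwtw bwq bko dlob gvlhc kxa tfulp pkwjt sdw xyk vlfdp
Final line count: 13

Answer: 13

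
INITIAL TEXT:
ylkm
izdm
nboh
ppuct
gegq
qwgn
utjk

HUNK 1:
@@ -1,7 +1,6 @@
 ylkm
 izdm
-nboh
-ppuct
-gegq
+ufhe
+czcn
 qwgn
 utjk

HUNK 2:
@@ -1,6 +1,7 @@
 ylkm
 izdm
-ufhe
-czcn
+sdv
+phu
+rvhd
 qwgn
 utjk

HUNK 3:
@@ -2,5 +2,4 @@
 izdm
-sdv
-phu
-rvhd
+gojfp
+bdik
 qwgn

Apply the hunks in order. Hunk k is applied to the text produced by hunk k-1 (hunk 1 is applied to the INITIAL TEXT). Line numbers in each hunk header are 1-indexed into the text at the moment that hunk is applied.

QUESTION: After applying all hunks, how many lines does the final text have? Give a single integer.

Answer: 6

Derivation:
Hunk 1: at line 1 remove [nboh,ppuct,gegq] add [ufhe,czcn] -> 6 lines: ylkm izdm ufhe czcn qwgn utjk
Hunk 2: at line 1 remove [ufhe,czcn] add [sdv,phu,rvhd] -> 7 lines: ylkm izdm sdv phu rvhd qwgn utjk
Hunk 3: at line 2 remove [sdv,phu,rvhd] add [gojfp,bdik] -> 6 lines: ylkm izdm gojfp bdik qwgn utjk
Final line count: 6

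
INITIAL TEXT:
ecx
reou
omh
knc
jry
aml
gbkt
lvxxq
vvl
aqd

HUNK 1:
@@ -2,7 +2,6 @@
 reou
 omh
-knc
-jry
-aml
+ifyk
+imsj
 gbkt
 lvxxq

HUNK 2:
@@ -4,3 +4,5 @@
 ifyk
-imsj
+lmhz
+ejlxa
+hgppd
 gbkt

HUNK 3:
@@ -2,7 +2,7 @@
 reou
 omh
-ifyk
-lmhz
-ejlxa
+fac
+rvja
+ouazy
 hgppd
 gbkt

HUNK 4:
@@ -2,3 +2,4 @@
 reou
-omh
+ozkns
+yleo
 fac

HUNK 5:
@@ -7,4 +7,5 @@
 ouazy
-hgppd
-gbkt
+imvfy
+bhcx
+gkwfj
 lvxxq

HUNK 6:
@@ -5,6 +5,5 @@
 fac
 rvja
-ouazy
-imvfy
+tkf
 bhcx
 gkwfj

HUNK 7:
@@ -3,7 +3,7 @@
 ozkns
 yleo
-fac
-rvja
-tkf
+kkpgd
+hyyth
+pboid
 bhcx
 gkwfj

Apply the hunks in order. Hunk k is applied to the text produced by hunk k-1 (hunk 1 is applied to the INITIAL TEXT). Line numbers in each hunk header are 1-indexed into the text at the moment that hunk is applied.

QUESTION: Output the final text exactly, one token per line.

Hunk 1: at line 2 remove [knc,jry,aml] add [ifyk,imsj] -> 9 lines: ecx reou omh ifyk imsj gbkt lvxxq vvl aqd
Hunk 2: at line 4 remove [imsj] add [lmhz,ejlxa,hgppd] -> 11 lines: ecx reou omh ifyk lmhz ejlxa hgppd gbkt lvxxq vvl aqd
Hunk 3: at line 2 remove [ifyk,lmhz,ejlxa] add [fac,rvja,ouazy] -> 11 lines: ecx reou omh fac rvja ouazy hgppd gbkt lvxxq vvl aqd
Hunk 4: at line 2 remove [omh] add [ozkns,yleo] -> 12 lines: ecx reou ozkns yleo fac rvja ouazy hgppd gbkt lvxxq vvl aqd
Hunk 5: at line 7 remove [hgppd,gbkt] add [imvfy,bhcx,gkwfj] -> 13 lines: ecx reou ozkns yleo fac rvja ouazy imvfy bhcx gkwfj lvxxq vvl aqd
Hunk 6: at line 5 remove [ouazy,imvfy] add [tkf] -> 12 lines: ecx reou ozkns yleo fac rvja tkf bhcx gkwfj lvxxq vvl aqd
Hunk 7: at line 3 remove [fac,rvja,tkf] add [kkpgd,hyyth,pboid] -> 12 lines: ecx reou ozkns yleo kkpgd hyyth pboid bhcx gkwfj lvxxq vvl aqd

Answer: ecx
reou
ozkns
yleo
kkpgd
hyyth
pboid
bhcx
gkwfj
lvxxq
vvl
aqd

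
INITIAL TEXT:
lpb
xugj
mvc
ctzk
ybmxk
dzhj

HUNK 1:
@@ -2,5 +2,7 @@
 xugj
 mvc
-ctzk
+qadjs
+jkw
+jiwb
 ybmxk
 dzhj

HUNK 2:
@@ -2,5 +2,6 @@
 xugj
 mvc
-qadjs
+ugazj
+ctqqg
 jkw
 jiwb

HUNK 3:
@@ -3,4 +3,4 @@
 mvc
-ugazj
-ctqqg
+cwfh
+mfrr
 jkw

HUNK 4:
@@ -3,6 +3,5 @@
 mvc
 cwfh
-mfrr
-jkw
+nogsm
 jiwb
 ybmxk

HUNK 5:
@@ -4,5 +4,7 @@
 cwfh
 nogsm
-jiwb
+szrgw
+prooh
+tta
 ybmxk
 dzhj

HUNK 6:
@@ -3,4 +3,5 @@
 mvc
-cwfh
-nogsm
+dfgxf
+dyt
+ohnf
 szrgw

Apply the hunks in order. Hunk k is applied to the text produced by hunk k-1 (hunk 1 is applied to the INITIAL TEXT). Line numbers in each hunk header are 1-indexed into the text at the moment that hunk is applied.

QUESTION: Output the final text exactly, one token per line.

Answer: lpb
xugj
mvc
dfgxf
dyt
ohnf
szrgw
prooh
tta
ybmxk
dzhj

Derivation:
Hunk 1: at line 2 remove [ctzk] add [qadjs,jkw,jiwb] -> 8 lines: lpb xugj mvc qadjs jkw jiwb ybmxk dzhj
Hunk 2: at line 2 remove [qadjs] add [ugazj,ctqqg] -> 9 lines: lpb xugj mvc ugazj ctqqg jkw jiwb ybmxk dzhj
Hunk 3: at line 3 remove [ugazj,ctqqg] add [cwfh,mfrr] -> 9 lines: lpb xugj mvc cwfh mfrr jkw jiwb ybmxk dzhj
Hunk 4: at line 3 remove [mfrr,jkw] add [nogsm] -> 8 lines: lpb xugj mvc cwfh nogsm jiwb ybmxk dzhj
Hunk 5: at line 4 remove [jiwb] add [szrgw,prooh,tta] -> 10 lines: lpb xugj mvc cwfh nogsm szrgw prooh tta ybmxk dzhj
Hunk 6: at line 3 remove [cwfh,nogsm] add [dfgxf,dyt,ohnf] -> 11 lines: lpb xugj mvc dfgxf dyt ohnf szrgw prooh tta ybmxk dzhj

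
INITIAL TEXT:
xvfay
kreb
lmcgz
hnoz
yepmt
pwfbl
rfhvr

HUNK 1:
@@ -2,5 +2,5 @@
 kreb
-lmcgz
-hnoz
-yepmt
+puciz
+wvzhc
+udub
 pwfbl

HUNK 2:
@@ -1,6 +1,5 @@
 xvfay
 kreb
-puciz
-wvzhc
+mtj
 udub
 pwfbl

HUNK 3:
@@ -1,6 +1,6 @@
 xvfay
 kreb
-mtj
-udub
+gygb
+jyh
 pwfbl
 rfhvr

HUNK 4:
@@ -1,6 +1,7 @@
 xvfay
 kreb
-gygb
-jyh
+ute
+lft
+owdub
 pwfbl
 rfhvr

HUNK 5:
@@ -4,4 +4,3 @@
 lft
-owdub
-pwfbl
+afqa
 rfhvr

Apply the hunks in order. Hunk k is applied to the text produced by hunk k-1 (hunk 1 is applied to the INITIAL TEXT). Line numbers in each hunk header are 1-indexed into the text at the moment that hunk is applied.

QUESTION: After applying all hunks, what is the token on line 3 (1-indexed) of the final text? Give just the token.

Answer: ute

Derivation:
Hunk 1: at line 2 remove [lmcgz,hnoz,yepmt] add [puciz,wvzhc,udub] -> 7 lines: xvfay kreb puciz wvzhc udub pwfbl rfhvr
Hunk 2: at line 1 remove [puciz,wvzhc] add [mtj] -> 6 lines: xvfay kreb mtj udub pwfbl rfhvr
Hunk 3: at line 1 remove [mtj,udub] add [gygb,jyh] -> 6 lines: xvfay kreb gygb jyh pwfbl rfhvr
Hunk 4: at line 1 remove [gygb,jyh] add [ute,lft,owdub] -> 7 lines: xvfay kreb ute lft owdub pwfbl rfhvr
Hunk 5: at line 4 remove [owdub,pwfbl] add [afqa] -> 6 lines: xvfay kreb ute lft afqa rfhvr
Final line 3: ute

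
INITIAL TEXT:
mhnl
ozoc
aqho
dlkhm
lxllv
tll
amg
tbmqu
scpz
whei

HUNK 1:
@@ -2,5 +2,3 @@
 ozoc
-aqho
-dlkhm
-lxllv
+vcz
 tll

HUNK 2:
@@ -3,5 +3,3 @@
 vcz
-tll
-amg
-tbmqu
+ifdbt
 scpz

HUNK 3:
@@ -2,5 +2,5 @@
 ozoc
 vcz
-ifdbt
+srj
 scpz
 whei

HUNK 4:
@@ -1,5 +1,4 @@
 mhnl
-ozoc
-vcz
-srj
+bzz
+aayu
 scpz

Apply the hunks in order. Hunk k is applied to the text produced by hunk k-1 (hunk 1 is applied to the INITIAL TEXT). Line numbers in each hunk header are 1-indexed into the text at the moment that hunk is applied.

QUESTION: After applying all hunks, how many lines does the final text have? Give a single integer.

Hunk 1: at line 2 remove [aqho,dlkhm,lxllv] add [vcz] -> 8 lines: mhnl ozoc vcz tll amg tbmqu scpz whei
Hunk 2: at line 3 remove [tll,amg,tbmqu] add [ifdbt] -> 6 lines: mhnl ozoc vcz ifdbt scpz whei
Hunk 3: at line 2 remove [ifdbt] add [srj] -> 6 lines: mhnl ozoc vcz srj scpz whei
Hunk 4: at line 1 remove [ozoc,vcz,srj] add [bzz,aayu] -> 5 lines: mhnl bzz aayu scpz whei
Final line count: 5

Answer: 5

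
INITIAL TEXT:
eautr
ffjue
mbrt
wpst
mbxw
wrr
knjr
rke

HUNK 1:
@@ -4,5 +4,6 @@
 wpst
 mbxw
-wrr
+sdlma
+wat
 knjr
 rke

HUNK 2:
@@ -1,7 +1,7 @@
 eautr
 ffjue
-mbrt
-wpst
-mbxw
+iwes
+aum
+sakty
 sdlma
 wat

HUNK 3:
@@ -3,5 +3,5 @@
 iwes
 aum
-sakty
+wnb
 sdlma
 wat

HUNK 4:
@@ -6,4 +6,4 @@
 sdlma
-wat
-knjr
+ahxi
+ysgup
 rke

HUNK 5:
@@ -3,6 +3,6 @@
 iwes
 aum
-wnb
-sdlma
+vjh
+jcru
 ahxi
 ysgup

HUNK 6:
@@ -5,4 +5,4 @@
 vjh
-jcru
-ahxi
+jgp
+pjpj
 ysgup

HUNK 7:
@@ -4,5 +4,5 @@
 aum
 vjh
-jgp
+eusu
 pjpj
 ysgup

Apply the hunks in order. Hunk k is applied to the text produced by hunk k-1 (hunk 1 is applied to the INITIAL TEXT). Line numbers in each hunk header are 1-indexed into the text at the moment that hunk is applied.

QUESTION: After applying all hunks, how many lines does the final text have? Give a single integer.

Answer: 9

Derivation:
Hunk 1: at line 4 remove [wrr] add [sdlma,wat] -> 9 lines: eautr ffjue mbrt wpst mbxw sdlma wat knjr rke
Hunk 2: at line 1 remove [mbrt,wpst,mbxw] add [iwes,aum,sakty] -> 9 lines: eautr ffjue iwes aum sakty sdlma wat knjr rke
Hunk 3: at line 3 remove [sakty] add [wnb] -> 9 lines: eautr ffjue iwes aum wnb sdlma wat knjr rke
Hunk 4: at line 6 remove [wat,knjr] add [ahxi,ysgup] -> 9 lines: eautr ffjue iwes aum wnb sdlma ahxi ysgup rke
Hunk 5: at line 3 remove [wnb,sdlma] add [vjh,jcru] -> 9 lines: eautr ffjue iwes aum vjh jcru ahxi ysgup rke
Hunk 6: at line 5 remove [jcru,ahxi] add [jgp,pjpj] -> 9 lines: eautr ffjue iwes aum vjh jgp pjpj ysgup rke
Hunk 7: at line 4 remove [jgp] add [eusu] -> 9 lines: eautr ffjue iwes aum vjh eusu pjpj ysgup rke
Final line count: 9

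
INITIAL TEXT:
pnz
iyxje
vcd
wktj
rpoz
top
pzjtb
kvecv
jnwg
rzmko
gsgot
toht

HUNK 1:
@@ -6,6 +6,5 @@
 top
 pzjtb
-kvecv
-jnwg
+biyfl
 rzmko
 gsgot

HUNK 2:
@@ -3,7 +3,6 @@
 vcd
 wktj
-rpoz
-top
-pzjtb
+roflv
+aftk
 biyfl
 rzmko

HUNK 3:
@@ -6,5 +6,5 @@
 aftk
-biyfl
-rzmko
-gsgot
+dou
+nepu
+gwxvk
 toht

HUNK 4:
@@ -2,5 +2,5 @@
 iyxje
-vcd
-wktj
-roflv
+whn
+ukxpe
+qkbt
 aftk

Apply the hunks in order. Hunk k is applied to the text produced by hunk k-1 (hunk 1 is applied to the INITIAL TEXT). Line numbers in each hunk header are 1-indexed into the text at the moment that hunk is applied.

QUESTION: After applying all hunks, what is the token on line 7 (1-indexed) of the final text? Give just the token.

Answer: dou

Derivation:
Hunk 1: at line 6 remove [kvecv,jnwg] add [biyfl] -> 11 lines: pnz iyxje vcd wktj rpoz top pzjtb biyfl rzmko gsgot toht
Hunk 2: at line 3 remove [rpoz,top,pzjtb] add [roflv,aftk] -> 10 lines: pnz iyxje vcd wktj roflv aftk biyfl rzmko gsgot toht
Hunk 3: at line 6 remove [biyfl,rzmko,gsgot] add [dou,nepu,gwxvk] -> 10 lines: pnz iyxje vcd wktj roflv aftk dou nepu gwxvk toht
Hunk 4: at line 2 remove [vcd,wktj,roflv] add [whn,ukxpe,qkbt] -> 10 lines: pnz iyxje whn ukxpe qkbt aftk dou nepu gwxvk toht
Final line 7: dou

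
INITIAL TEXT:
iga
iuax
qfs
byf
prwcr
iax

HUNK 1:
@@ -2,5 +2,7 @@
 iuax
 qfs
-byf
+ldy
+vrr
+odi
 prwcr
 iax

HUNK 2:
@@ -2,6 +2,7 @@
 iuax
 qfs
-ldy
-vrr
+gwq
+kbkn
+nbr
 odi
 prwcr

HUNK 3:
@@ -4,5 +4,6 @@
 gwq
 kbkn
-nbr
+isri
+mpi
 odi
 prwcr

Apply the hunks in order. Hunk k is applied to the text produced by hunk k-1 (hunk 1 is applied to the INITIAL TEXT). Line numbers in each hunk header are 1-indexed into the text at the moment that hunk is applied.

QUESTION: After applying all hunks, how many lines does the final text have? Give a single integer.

Answer: 10

Derivation:
Hunk 1: at line 2 remove [byf] add [ldy,vrr,odi] -> 8 lines: iga iuax qfs ldy vrr odi prwcr iax
Hunk 2: at line 2 remove [ldy,vrr] add [gwq,kbkn,nbr] -> 9 lines: iga iuax qfs gwq kbkn nbr odi prwcr iax
Hunk 3: at line 4 remove [nbr] add [isri,mpi] -> 10 lines: iga iuax qfs gwq kbkn isri mpi odi prwcr iax
Final line count: 10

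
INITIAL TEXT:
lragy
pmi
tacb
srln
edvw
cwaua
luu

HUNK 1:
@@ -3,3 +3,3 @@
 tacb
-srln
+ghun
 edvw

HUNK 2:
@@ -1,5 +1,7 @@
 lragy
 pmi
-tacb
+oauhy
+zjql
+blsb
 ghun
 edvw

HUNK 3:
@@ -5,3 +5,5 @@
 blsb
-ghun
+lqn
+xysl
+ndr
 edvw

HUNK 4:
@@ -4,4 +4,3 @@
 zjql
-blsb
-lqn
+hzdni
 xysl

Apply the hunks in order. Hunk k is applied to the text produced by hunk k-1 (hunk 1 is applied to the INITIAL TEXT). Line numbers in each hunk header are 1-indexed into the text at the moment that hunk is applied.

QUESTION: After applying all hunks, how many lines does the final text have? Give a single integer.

Hunk 1: at line 3 remove [srln] add [ghun] -> 7 lines: lragy pmi tacb ghun edvw cwaua luu
Hunk 2: at line 1 remove [tacb] add [oauhy,zjql,blsb] -> 9 lines: lragy pmi oauhy zjql blsb ghun edvw cwaua luu
Hunk 3: at line 5 remove [ghun] add [lqn,xysl,ndr] -> 11 lines: lragy pmi oauhy zjql blsb lqn xysl ndr edvw cwaua luu
Hunk 4: at line 4 remove [blsb,lqn] add [hzdni] -> 10 lines: lragy pmi oauhy zjql hzdni xysl ndr edvw cwaua luu
Final line count: 10

Answer: 10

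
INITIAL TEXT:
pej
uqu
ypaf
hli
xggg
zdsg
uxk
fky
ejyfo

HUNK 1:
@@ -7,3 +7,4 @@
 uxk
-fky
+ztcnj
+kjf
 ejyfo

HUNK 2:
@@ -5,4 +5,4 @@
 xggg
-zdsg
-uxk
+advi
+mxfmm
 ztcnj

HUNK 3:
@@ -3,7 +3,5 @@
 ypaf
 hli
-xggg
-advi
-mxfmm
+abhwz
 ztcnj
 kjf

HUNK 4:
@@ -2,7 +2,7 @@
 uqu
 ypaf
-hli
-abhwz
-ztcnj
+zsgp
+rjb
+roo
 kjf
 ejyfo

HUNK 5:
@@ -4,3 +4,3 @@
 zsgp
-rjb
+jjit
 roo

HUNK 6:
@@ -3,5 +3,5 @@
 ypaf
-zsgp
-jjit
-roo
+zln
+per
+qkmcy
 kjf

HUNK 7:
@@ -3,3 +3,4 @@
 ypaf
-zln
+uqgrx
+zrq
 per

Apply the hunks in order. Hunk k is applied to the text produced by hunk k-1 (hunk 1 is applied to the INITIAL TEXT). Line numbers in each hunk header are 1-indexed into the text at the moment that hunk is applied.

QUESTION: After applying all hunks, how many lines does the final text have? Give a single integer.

Answer: 9

Derivation:
Hunk 1: at line 7 remove [fky] add [ztcnj,kjf] -> 10 lines: pej uqu ypaf hli xggg zdsg uxk ztcnj kjf ejyfo
Hunk 2: at line 5 remove [zdsg,uxk] add [advi,mxfmm] -> 10 lines: pej uqu ypaf hli xggg advi mxfmm ztcnj kjf ejyfo
Hunk 3: at line 3 remove [xggg,advi,mxfmm] add [abhwz] -> 8 lines: pej uqu ypaf hli abhwz ztcnj kjf ejyfo
Hunk 4: at line 2 remove [hli,abhwz,ztcnj] add [zsgp,rjb,roo] -> 8 lines: pej uqu ypaf zsgp rjb roo kjf ejyfo
Hunk 5: at line 4 remove [rjb] add [jjit] -> 8 lines: pej uqu ypaf zsgp jjit roo kjf ejyfo
Hunk 6: at line 3 remove [zsgp,jjit,roo] add [zln,per,qkmcy] -> 8 lines: pej uqu ypaf zln per qkmcy kjf ejyfo
Hunk 7: at line 3 remove [zln] add [uqgrx,zrq] -> 9 lines: pej uqu ypaf uqgrx zrq per qkmcy kjf ejyfo
Final line count: 9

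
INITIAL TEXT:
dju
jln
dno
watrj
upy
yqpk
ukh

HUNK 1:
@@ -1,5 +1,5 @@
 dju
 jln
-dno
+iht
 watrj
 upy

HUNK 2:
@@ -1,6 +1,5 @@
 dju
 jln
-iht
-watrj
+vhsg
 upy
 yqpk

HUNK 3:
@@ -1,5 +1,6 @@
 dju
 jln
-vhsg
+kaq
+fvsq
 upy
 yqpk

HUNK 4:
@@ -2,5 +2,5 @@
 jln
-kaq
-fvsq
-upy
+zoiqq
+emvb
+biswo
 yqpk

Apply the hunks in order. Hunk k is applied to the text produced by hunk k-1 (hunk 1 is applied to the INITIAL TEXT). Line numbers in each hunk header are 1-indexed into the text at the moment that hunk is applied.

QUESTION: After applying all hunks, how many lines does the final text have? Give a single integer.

Hunk 1: at line 1 remove [dno] add [iht] -> 7 lines: dju jln iht watrj upy yqpk ukh
Hunk 2: at line 1 remove [iht,watrj] add [vhsg] -> 6 lines: dju jln vhsg upy yqpk ukh
Hunk 3: at line 1 remove [vhsg] add [kaq,fvsq] -> 7 lines: dju jln kaq fvsq upy yqpk ukh
Hunk 4: at line 2 remove [kaq,fvsq,upy] add [zoiqq,emvb,biswo] -> 7 lines: dju jln zoiqq emvb biswo yqpk ukh
Final line count: 7

Answer: 7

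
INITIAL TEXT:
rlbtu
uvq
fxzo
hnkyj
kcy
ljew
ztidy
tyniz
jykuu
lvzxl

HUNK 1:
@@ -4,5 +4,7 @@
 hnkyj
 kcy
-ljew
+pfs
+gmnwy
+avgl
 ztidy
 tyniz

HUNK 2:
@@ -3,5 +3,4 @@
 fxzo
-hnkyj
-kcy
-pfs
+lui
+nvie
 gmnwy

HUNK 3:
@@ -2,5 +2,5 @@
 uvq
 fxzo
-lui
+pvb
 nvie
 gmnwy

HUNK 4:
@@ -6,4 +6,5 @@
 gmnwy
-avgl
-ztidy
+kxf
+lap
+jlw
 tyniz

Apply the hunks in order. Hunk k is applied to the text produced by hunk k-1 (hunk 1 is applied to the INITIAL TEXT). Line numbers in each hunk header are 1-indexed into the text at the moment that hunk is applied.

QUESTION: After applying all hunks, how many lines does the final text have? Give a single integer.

Answer: 12

Derivation:
Hunk 1: at line 4 remove [ljew] add [pfs,gmnwy,avgl] -> 12 lines: rlbtu uvq fxzo hnkyj kcy pfs gmnwy avgl ztidy tyniz jykuu lvzxl
Hunk 2: at line 3 remove [hnkyj,kcy,pfs] add [lui,nvie] -> 11 lines: rlbtu uvq fxzo lui nvie gmnwy avgl ztidy tyniz jykuu lvzxl
Hunk 3: at line 2 remove [lui] add [pvb] -> 11 lines: rlbtu uvq fxzo pvb nvie gmnwy avgl ztidy tyniz jykuu lvzxl
Hunk 4: at line 6 remove [avgl,ztidy] add [kxf,lap,jlw] -> 12 lines: rlbtu uvq fxzo pvb nvie gmnwy kxf lap jlw tyniz jykuu lvzxl
Final line count: 12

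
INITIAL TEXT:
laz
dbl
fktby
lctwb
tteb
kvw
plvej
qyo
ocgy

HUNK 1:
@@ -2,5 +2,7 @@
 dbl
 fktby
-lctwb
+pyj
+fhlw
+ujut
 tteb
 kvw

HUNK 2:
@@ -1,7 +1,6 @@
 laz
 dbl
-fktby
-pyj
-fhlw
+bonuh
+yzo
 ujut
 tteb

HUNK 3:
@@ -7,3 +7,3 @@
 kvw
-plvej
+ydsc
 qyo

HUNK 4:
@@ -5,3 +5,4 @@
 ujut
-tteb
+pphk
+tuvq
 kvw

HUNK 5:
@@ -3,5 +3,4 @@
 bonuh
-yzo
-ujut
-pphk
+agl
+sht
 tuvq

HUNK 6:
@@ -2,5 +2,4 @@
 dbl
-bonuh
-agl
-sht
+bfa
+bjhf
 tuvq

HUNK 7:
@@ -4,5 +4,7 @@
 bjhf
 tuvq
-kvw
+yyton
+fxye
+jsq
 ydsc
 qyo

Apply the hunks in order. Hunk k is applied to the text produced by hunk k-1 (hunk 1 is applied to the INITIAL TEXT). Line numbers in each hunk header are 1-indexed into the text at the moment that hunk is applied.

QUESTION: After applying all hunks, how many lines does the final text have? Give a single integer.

Answer: 11

Derivation:
Hunk 1: at line 2 remove [lctwb] add [pyj,fhlw,ujut] -> 11 lines: laz dbl fktby pyj fhlw ujut tteb kvw plvej qyo ocgy
Hunk 2: at line 1 remove [fktby,pyj,fhlw] add [bonuh,yzo] -> 10 lines: laz dbl bonuh yzo ujut tteb kvw plvej qyo ocgy
Hunk 3: at line 7 remove [plvej] add [ydsc] -> 10 lines: laz dbl bonuh yzo ujut tteb kvw ydsc qyo ocgy
Hunk 4: at line 5 remove [tteb] add [pphk,tuvq] -> 11 lines: laz dbl bonuh yzo ujut pphk tuvq kvw ydsc qyo ocgy
Hunk 5: at line 3 remove [yzo,ujut,pphk] add [agl,sht] -> 10 lines: laz dbl bonuh agl sht tuvq kvw ydsc qyo ocgy
Hunk 6: at line 2 remove [bonuh,agl,sht] add [bfa,bjhf] -> 9 lines: laz dbl bfa bjhf tuvq kvw ydsc qyo ocgy
Hunk 7: at line 4 remove [kvw] add [yyton,fxye,jsq] -> 11 lines: laz dbl bfa bjhf tuvq yyton fxye jsq ydsc qyo ocgy
Final line count: 11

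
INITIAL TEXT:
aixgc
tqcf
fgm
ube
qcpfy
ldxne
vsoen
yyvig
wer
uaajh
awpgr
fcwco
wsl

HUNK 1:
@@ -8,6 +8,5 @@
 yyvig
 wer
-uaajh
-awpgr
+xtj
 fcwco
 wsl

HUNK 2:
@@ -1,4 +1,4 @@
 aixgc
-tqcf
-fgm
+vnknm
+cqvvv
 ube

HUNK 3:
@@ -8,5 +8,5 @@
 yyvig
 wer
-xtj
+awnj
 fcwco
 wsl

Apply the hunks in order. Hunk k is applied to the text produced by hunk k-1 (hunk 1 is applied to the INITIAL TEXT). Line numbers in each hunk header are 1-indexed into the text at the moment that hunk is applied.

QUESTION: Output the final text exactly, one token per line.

Answer: aixgc
vnknm
cqvvv
ube
qcpfy
ldxne
vsoen
yyvig
wer
awnj
fcwco
wsl

Derivation:
Hunk 1: at line 8 remove [uaajh,awpgr] add [xtj] -> 12 lines: aixgc tqcf fgm ube qcpfy ldxne vsoen yyvig wer xtj fcwco wsl
Hunk 2: at line 1 remove [tqcf,fgm] add [vnknm,cqvvv] -> 12 lines: aixgc vnknm cqvvv ube qcpfy ldxne vsoen yyvig wer xtj fcwco wsl
Hunk 3: at line 8 remove [xtj] add [awnj] -> 12 lines: aixgc vnknm cqvvv ube qcpfy ldxne vsoen yyvig wer awnj fcwco wsl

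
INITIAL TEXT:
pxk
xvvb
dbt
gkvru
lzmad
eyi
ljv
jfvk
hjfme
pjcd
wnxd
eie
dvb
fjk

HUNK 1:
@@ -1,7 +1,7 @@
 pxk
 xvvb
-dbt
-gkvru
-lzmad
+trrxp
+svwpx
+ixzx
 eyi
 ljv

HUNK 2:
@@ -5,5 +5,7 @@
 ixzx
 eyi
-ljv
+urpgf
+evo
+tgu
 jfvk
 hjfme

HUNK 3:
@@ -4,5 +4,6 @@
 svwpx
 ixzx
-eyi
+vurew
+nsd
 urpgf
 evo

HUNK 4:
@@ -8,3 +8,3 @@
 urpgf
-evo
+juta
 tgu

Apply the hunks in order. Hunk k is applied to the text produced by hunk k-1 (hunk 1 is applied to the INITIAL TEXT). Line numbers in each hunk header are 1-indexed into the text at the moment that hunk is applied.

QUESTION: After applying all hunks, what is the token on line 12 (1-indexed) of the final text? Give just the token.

Hunk 1: at line 1 remove [dbt,gkvru,lzmad] add [trrxp,svwpx,ixzx] -> 14 lines: pxk xvvb trrxp svwpx ixzx eyi ljv jfvk hjfme pjcd wnxd eie dvb fjk
Hunk 2: at line 5 remove [ljv] add [urpgf,evo,tgu] -> 16 lines: pxk xvvb trrxp svwpx ixzx eyi urpgf evo tgu jfvk hjfme pjcd wnxd eie dvb fjk
Hunk 3: at line 4 remove [eyi] add [vurew,nsd] -> 17 lines: pxk xvvb trrxp svwpx ixzx vurew nsd urpgf evo tgu jfvk hjfme pjcd wnxd eie dvb fjk
Hunk 4: at line 8 remove [evo] add [juta] -> 17 lines: pxk xvvb trrxp svwpx ixzx vurew nsd urpgf juta tgu jfvk hjfme pjcd wnxd eie dvb fjk
Final line 12: hjfme

Answer: hjfme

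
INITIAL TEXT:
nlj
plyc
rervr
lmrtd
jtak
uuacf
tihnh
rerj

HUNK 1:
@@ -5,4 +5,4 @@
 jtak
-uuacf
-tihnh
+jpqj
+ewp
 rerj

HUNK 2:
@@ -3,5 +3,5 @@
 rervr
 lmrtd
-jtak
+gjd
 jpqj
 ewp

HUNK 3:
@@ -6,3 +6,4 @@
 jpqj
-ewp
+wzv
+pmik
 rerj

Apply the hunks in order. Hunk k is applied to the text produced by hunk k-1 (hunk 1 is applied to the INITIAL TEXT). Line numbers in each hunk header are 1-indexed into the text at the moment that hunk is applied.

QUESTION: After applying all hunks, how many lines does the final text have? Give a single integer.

Answer: 9

Derivation:
Hunk 1: at line 5 remove [uuacf,tihnh] add [jpqj,ewp] -> 8 lines: nlj plyc rervr lmrtd jtak jpqj ewp rerj
Hunk 2: at line 3 remove [jtak] add [gjd] -> 8 lines: nlj plyc rervr lmrtd gjd jpqj ewp rerj
Hunk 3: at line 6 remove [ewp] add [wzv,pmik] -> 9 lines: nlj plyc rervr lmrtd gjd jpqj wzv pmik rerj
Final line count: 9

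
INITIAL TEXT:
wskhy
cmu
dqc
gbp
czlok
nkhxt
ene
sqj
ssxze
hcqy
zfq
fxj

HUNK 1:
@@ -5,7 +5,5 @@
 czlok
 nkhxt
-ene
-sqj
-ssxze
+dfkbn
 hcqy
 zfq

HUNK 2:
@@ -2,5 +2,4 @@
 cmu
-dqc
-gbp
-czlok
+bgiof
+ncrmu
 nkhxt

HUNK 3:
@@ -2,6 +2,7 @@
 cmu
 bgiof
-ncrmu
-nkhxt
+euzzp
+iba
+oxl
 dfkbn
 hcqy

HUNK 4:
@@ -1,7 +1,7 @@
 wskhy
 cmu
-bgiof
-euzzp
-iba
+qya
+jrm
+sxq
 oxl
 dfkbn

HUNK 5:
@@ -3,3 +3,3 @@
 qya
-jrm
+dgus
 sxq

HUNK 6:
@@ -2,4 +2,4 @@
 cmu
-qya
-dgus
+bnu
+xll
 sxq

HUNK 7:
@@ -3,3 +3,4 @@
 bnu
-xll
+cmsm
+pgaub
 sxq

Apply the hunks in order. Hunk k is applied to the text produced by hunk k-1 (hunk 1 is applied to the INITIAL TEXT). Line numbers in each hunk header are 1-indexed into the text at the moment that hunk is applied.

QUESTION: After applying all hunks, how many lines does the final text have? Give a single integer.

Answer: 11

Derivation:
Hunk 1: at line 5 remove [ene,sqj,ssxze] add [dfkbn] -> 10 lines: wskhy cmu dqc gbp czlok nkhxt dfkbn hcqy zfq fxj
Hunk 2: at line 2 remove [dqc,gbp,czlok] add [bgiof,ncrmu] -> 9 lines: wskhy cmu bgiof ncrmu nkhxt dfkbn hcqy zfq fxj
Hunk 3: at line 2 remove [ncrmu,nkhxt] add [euzzp,iba,oxl] -> 10 lines: wskhy cmu bgiof euzzp iba oxl dfkbn hcqy zfq fxj
Hunk 4: at line 1 remove [bgiof,euzzp,iba] add [qya,jrm,sxq] -> 10 lines: wskhy cmu qya jrm sxq oxl dfkbn hcqy zfq fxj
Hunk 5: at line 3 remove [jrm] add [dgus] -> 10 lines: wskhy cmu qya dgus sxq oxl dfkbn hcqy zfq fxj
Hunk 6: at line 2 remove [qya,dgus] add [bnu,xll] -> 10 lines: wskhy cmu bnu xll sxq oxl dfkbn hcqy zfq fxj
Hunk 7: at line 3 remove [xll] add [cmsm,pgaub] -> 11 lines: wskhy cmu bnu cmsm pgaub sxq oxl dfkbn hcqy zfq fxj
Final line count: 11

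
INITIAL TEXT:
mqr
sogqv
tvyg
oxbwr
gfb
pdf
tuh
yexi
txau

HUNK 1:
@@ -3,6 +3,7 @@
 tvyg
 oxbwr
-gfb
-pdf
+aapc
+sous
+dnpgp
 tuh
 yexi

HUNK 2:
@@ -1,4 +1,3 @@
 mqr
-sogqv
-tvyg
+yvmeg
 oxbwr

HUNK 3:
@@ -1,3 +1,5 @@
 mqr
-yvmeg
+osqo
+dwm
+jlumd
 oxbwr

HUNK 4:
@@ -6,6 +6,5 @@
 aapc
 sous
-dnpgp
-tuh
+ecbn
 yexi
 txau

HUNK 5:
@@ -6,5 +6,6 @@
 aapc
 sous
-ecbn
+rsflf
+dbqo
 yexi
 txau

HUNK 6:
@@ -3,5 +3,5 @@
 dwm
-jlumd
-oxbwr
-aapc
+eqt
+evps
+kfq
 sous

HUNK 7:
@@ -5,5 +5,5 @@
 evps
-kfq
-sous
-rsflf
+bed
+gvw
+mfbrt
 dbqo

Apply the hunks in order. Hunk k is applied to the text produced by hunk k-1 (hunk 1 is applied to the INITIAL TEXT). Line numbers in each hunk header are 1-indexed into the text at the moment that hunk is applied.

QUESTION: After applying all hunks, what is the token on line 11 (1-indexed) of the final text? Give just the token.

Answer: txau

Derivation:
Hunk 1: at line 3 remove [gfb,pdf] add [aapc,sous,dnpgp] -> 10 lines: mqr sogqv tvyg oxbwr aapc sous dnpgp tuh yexi txau
Hunk 2: at line 1 remove [sogqv,tvyg] add [yvmeg] -> 9 lines: mqr yvmeg oxbwr aapc sous dnpgp tuh yexi txau
Hunk 3: at line 1 remove [yvmeg] add [osqo,dwm,jlumd] -> 11 lines: mqr osqo dwm jlumd oxbwr aapc sous dnpgp tuh yexi txau
Hunk 4: at line 6 remove [dnpgp,tuh] add [ecbn] -> 10 lines: mqr osqo dwm jlumd oxbwr aapc sous ecbn yexi txau
Hunk 5: at line 6 remove [ecbn] add [rsflf,dbqo] -> 11 lines: mqr osqo dwm jlumd oxbwr aapc sous rsflf dbqo yexi txau
Hunk 6: at line 3 remove [jlumd,oxbwr,aapc] add [eqt,evps,kfq] -> 11 lines: mqr osqo dwm eqt evps kfq sous rsflf dbqo yexi txau
Hunk 7: at line 5 remove [kfq,sous,rsflf] add [bed,gvw,mfbrt] -> 11 lines: mqr osqo dwm eqt evps bed gvw mfbrt dbqo yexi txau
Final line 11: txau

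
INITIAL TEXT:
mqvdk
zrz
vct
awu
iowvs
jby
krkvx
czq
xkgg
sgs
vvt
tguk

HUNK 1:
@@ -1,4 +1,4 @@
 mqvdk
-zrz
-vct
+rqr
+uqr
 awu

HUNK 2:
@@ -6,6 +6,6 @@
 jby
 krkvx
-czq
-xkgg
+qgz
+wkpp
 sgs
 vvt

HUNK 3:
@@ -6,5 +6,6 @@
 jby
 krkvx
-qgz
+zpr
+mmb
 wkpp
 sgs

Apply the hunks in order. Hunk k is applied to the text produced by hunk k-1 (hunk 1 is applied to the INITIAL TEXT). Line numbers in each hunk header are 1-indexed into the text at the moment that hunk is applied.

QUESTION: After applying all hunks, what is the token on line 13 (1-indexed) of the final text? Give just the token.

Hunk 1: at line 1 remove [zrz,vct] add [rqr,uqr] -> 12 lines: mqvdk rqr uqr awu iowvs jby krkvx czq xkgg sgs vvt tguk
Hunk 2: at line 6 remove [czq,xkgg] add [qgz,wkpp] -> 12 lines: mqvdk rqr uqr awu iowvs jby krkvx qgz wkpp sgs vvt tguk
Hunk 3: at line 6 remove [qgz] add [zpr,mmb] -> 13 lines: mqvdk rqr uqr awu iowvs jby krkvx zpr mmb wkpp sgs vvt tguk
Final line 13: tguk

Answer: tguk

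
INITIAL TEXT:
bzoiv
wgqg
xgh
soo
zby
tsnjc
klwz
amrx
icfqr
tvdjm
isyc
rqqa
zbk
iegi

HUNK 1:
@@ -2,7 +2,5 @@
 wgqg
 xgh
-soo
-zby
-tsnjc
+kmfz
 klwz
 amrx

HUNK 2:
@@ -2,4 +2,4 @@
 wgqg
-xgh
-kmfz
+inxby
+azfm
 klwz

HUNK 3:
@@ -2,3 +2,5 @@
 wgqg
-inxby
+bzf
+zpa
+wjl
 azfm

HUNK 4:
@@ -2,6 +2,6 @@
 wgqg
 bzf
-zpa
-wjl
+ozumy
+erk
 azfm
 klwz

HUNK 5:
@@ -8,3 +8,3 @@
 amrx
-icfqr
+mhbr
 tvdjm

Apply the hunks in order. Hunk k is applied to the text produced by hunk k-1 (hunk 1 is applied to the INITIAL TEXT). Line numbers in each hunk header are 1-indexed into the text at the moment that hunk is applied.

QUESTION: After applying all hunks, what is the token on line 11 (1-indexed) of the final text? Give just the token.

Hunk 1: at line 2 remove [soo,zby,tsnjc] add [kmfz] -> 12 lines: bzoiv wgqg xgh kmfz klwz amrx icfqr tvdjm isyc rqqa zbk iegi
Hunk 2: at line 2 remove [xgh,kmfz] add [inxby,azfm] -> 12 lines: bzoiv wgqg inxby azfm klwz amrx icfqr tvdjm isyc rqqa zbk iegi
Hunk 3: at line 2 remove [inxby] add [bzf,zpa,wjl] -> 14 lines: bzoiv wgqg bzf zpa wjl azfm klwz amrx icfqr tvdjm isyc rqqa zbk iegi
Hunk 4: at line 2 remove [zpa,wjl] add [ozumy,erk] -> 14 lines: bzoiv wgqg bzf ozumy erk azfm klwz amrx icfqr tvdjm isyc rqqa zbk iegi
Hunk 5: at line 8 remove [icfqr] add [mhbr] -> 14 lines: bzoiv wgqg bzf ozumy erk azfm klwz amrx mhbr tvdjm isyc rqqa zbk iegi
Final line 11: isyc

Answer: isyc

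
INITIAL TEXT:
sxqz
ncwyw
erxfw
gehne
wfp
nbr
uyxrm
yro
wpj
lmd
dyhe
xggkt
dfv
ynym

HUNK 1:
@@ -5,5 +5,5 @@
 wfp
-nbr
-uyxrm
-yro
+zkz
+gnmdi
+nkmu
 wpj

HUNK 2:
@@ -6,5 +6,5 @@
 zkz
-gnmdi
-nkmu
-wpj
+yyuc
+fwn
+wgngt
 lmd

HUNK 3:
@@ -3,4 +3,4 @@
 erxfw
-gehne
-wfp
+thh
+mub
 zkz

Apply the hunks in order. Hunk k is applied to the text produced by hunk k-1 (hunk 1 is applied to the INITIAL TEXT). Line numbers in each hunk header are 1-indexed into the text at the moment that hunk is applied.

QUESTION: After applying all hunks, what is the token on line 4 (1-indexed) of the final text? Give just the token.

Hunk 1: at line 5 remove [nbr,uyxrm,yro] add [zkz,gnmdi,nkmu] -> 14 lines: sxqz ncwyw erxfw gehne wfp zkz gnmdi nkmu wpj lmd dyhe xggkt dfv ynym
Hunk 2: at line 6 remove [gnmdi,nkmu,wpj] add [yyuc,fwn,wgngt] -> 14 lines: sxqz ncwyw erxfw gehne wfp zkz yyuc fwn wgngt lmd dyhe xggkt dfv ynym
Hunk 3: at line 3 remove [gehne,wfp] add [thh,mub] -> 14 lines: sxqz ncwyw erxfw thh mub zkz yyuc fwn wgngt lmd dyhe xggkt dfv ynym
Final line 4: thh

Answer: thh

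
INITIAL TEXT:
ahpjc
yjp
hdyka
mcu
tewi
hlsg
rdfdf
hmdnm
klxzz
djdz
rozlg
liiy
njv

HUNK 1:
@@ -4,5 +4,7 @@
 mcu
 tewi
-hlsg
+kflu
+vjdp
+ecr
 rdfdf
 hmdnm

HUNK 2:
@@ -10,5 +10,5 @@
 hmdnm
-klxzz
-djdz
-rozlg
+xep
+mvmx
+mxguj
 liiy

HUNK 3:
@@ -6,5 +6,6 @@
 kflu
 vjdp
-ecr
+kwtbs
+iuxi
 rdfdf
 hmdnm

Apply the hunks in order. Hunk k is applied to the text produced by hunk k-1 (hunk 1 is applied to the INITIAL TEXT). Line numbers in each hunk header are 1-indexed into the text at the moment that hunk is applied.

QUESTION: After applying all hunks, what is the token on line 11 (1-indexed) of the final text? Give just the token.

Answer: hmdnm

Derivation:
Hunk 1: at line 4 remove [hlsg] add [kflu,vjdp,ecr] -> 15 lines: ahpjc yjp hdyka mcu tewi kflu vjdp ecr rdfdf hmdnm klxzz djdz rozlg liiy njv
Hunk 2: at line 10 remove [klxzz,djdz,rozlg] add [xep,mvmx,mxguj] -> 15 lines: ahpjc yjp hdyka mcu tewi kflu vjdp ecr rdfdf hmdnm xep mvmx mxguj liiy njv
Hunk 3: at line 6 remove [ecr] add [kwtbs,iuxi] -> 16 lines: ahpjc yjp hdyka mcu tewi kflu vjdp kwtbs iuxi rdfdf hmdnm xep mvmx mxguj liiy njv
Final line 11: hmdnm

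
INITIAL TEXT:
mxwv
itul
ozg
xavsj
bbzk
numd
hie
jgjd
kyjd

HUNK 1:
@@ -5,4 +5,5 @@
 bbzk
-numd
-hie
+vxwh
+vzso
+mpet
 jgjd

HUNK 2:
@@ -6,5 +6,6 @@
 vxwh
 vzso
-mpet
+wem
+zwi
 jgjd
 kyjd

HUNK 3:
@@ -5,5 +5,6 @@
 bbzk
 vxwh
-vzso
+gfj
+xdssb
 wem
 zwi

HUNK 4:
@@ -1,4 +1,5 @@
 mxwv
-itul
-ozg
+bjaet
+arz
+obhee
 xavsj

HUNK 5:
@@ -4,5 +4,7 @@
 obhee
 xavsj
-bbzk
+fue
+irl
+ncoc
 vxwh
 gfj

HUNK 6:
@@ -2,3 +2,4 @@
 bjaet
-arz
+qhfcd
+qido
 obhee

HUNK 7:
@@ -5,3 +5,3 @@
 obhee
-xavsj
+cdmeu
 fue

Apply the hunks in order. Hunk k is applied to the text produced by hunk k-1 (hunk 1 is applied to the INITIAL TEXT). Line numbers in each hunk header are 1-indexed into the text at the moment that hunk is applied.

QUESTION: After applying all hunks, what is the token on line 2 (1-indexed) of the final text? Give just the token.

Hunk 1: at line 5 remove [numd,hie] add [vxwh,vzso,mpet] -> 10 lines: mxwv itul ozg xavsj bbzk vxwh vzso mpet jgjd kyjd
Hunk 2: at line 6 remove [mpet] add [wem,zwi] -> 11 lines: mxwv itul ozg xavsj bbzk vxwh vzso wem zwi jgjd kyjd
Hunk 3: at line 5 remove [vzso] add [gfj,xdssb] -> 12 lines: mxwv itul ozg xavsj bbzk vxwh gfj xdssb wem zwi jgjd kyjd
Hunk 4: at line 1 remove [itul,ozg] add [bjaet,arz,obhee] -> 13 lines: mxwv bjaet arz obhee xavsj bbzk vxwh gfj xdssb wem zwi jgjd kyjd
Hunk 5: at line 4 remove [bbzk] add [fue,irl,ncoc] -> 15 lines: mxwv bjaet arz obhee xavsj fue irl ncoc vxwh gfj xdssb wem zwi jgjd kyjd
Hunk 6: at line 2 remove [arz] add [qhfcd,qido] -> 16 lines: mxwv bjaet qhfcd qido obhee xavsj fue irl ncoc vxwh gfj xdssb wem zwi jgjd kyjd
Hunk 7: at line 5 remove [xavsj] add [cdmeu] -> 16 lines: mxwv bjaet qhfcd qido obhee cdmeu fue irl ncoc vxwh gfj xdssb wem zwi jgjd kyjd
Final line 2: bjaet

Answer: bjaet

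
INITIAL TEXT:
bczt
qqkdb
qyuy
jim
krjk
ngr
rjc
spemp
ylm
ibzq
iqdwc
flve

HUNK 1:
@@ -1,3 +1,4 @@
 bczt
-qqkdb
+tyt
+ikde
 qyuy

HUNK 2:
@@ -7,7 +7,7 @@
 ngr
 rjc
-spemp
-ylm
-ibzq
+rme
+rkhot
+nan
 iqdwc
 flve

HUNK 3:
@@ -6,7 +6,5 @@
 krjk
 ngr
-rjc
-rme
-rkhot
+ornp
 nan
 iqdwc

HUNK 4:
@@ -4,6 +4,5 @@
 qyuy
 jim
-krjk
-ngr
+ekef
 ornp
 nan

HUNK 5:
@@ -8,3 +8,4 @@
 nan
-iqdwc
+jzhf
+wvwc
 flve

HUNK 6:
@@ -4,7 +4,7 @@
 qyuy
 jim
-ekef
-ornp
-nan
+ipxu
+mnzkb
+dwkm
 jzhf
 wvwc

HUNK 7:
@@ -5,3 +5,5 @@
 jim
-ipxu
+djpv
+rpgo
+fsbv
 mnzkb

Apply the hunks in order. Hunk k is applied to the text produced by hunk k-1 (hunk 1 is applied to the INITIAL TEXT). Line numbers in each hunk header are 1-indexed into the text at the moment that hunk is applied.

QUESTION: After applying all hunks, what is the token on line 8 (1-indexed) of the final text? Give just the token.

Answer: fsbv

Derivation:
Hunk 1: at line 1 remove [qqkdb] add [tyt,ikde] -> 13 lines: bczt tyt ikde qyuy jim krjk ngr rjc spemp ylm ibzq iqdwc flve
Hunk 2: at line 7 remove [spemp,ylm,ibzq] add [rme,rkhot,nan] -> 13 lines: bczt tyt ikde qyuy jim krjk ngr rjc rme rkhot nan iqdwc flve
Hunk 3: at line 6 remove [rjc,rme,rkhot] add [ornp] -> 11 lines: bczt tyt ikde qyuy jim krjk ngr ornp nan iqdwc flve
Hunk 4: at line 4 remove [krjk,ngr] add [ekef] -> 10 lines: bczt tyt ikde qyuy jim ekef ornp nan iqdwc flve
Hunk 5: at line 8 remove [iqdwc] add [jzhf,wvwc] -> 11 lines: bczt tyt ikde qyuy jim ekef ornp nan jzhf wvwc flve
Hunk 6: at line 4 remove [ekef,ornp,nan] add [ipxu,mnzkb,dwkm] -> 11 lines: bczt tyt ikde qyuy jim ipxu mnzkb dwkm jzhf wvwc flve
Hunk 7: at line 5 remove [ipxu] add [djpv,rpgo,fsbv] -> 13 lines: bczt tyt ikde qyuy jim djpv rpgo fsbv mnzkb dwkm jzhf wvwc flve
Final line 8: fsbv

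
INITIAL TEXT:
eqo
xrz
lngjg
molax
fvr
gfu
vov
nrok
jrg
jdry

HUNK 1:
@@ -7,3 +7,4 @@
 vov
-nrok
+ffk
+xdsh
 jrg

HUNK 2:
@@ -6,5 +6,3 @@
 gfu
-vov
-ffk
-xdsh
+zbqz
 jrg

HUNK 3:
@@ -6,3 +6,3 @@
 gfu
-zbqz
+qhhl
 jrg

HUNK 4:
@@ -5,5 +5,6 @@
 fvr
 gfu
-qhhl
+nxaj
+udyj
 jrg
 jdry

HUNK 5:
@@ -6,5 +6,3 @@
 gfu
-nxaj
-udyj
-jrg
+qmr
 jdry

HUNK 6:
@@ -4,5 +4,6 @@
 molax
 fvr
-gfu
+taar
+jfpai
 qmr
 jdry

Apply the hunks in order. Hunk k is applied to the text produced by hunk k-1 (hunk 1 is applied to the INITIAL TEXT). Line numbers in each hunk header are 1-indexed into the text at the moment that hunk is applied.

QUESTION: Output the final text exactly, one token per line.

Hunk 1: at line 7 remove [nrok] add [ffk,xdsh] -> 11 lines: eqo xrz lngjg molax fvr gfu vov ffk xdsh jrg jdry
Hunk 2: at line 6 remove [vov,ffk,xdsh] add [zbqz] -> 9 lines: eqo xrz lngjg molax fvr gfu zbqz jrg jdry
Hunk 3: at line 6 remove [zbqz] add [qhhl] -> 9 lines: eqo xrz lngjg molax fvr gfu qhhl jrg jdry
Hunk 4: at line 5 remove [qhhl] add [nxaj,udyj] -> 10 lines: eqo xrz lngjg molax fvr gfu nxaj udyj jrg jdry
Hunk 5: at line 6 remove [nxaj,udyj,jrg] add [qmr] -> 8 lines: eqo xrz lngjg molax fvr gfu qmr jdry
Hunk 6: at line 4 remove [gfu] add [taar,jfpai] -> 9 lines: eqo xrz lngjg molax fvr taar jfpai qmr jdry

Answer: eqo
xrz
lngjg
molax
fvr
taar
jfpai
qmr
jdry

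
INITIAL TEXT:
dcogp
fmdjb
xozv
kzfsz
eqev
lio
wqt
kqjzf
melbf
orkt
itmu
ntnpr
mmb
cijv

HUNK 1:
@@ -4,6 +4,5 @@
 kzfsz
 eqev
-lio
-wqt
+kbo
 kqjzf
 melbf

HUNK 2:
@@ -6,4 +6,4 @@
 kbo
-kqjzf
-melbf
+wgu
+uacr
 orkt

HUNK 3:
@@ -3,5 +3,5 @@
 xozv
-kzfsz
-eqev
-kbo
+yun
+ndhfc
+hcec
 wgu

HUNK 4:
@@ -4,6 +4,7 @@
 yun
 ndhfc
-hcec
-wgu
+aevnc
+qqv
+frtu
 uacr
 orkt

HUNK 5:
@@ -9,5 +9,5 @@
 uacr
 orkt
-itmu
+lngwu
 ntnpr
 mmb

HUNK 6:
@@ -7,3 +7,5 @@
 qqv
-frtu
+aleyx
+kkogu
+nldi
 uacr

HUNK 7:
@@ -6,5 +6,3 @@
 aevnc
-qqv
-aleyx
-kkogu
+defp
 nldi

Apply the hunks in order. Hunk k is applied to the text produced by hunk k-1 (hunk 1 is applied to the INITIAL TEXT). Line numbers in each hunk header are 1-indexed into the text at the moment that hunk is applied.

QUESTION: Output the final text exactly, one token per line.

Hunk 1: at line 4 remove [lio,wqt] add [kbo] -> 13 lines: dcogp fmdjb xozv kzfsz eqev kbo kqjzf melbf orkt itmu ntnpr mmb cijv
Hunk 2: at line 6 remove [kqjzf,melbf] add [wgu,uacr] -> 13 lines: dcogp fmdjb xozv kzfsz eqev kbo wgu uacr orkt itmu ntnpr mmb cijv
Hunk 3: at line 3 remove [kzfsz,eqev,kbo] add [yun,ndhfc,hcec] -> 13 lines: dcogp fmdjb xozv yun ndhfc hcec wgu uacr orkt itmu ntnpr mmb cijv
Hunk 4: at line 4 remove [hcec,wgu] add [aevnc,qqv,frtu] -> 14 lines: dcogp fmdjb xozv yun ndhfc aevnc qqv frtu uacr orkt itmu ntnpr mmb cijv
Hunk 5: at line 9 remove [itmu] add [lngwu] -> 14 lines: dcogp fmdjb xozv yun ndhfc aevnc qqv frtu uacr orkt lngwu ntnpr mmb cijv
Hunk 6: at line 7 remove [frtu] add [aleyx,kkogu,nldi] -> 16 lines: dcogp fmdjb xozv yun ndhfc aevnc qqv aleyx kkogu nldi uacr orkt lngwu ntnpr mmb cijv
Hunk 7: at line 6 remove [qqv,aleyx,kkogu] add [defp] -> 14 lines: dcogp fmdjb xozv yun ndhfc aevnc defp nldi uacr orkt lngwu ntnpr mmb cijv

Answer: dcogp
fmdjb
xozv
yun
ndhfc
aevnc
defp
nldi
uacr
orkt
lngwu
ntnpr
mmb
cijv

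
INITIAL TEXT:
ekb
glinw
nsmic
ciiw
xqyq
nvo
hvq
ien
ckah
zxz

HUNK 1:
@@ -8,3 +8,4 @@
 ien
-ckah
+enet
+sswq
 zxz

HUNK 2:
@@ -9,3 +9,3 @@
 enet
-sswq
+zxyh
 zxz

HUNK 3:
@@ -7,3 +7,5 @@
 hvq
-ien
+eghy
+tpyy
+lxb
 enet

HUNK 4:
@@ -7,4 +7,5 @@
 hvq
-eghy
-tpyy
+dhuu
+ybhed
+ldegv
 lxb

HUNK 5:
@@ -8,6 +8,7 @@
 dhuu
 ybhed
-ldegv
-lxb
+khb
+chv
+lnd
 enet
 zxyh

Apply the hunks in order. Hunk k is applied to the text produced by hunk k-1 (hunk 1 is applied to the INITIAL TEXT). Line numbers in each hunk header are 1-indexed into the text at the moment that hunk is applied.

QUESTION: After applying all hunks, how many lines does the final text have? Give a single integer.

Answer: 15

Derivation:
Hunk 1: at line 8 remove [ckah] add [enet,sswq] -> 11 lines: ekb glinw nsmic ciiw xqyq nvo hvq ien enet sswq zxz
Hunk 2: at line 9 remove [sswq] add [zxyh] -> 11 lines: ekb glinw nsmic ciiw xqyq nvo hvq ien enet zxyh zxz
Hunk 3: at line 7 remove [ien] add [eghy,tpyy,lxb] -> 13 lines: ekb glinw nsmic ciiw xqyq nvo hvq eghy tpyy lxb enet zxyh zxz
Hunk 4: at line 7 remove [eghy,tpyy] add [dhuu,ybhed,ldegv] -> 14 lines: ekb glinw nsmic ciiw xqyq nvo hvq dhuu ybhed ldegv lxb enet zxyh zxz
Hunk 5: at line 8 remove [ldegv,lxb] add [khb,chv,lnd] -> 15 lines: ekb glinw nsmic ciiw xqyq nvo hvq dhuu ybhed khb chv lnd enet zxyh zxz
Final line count: 15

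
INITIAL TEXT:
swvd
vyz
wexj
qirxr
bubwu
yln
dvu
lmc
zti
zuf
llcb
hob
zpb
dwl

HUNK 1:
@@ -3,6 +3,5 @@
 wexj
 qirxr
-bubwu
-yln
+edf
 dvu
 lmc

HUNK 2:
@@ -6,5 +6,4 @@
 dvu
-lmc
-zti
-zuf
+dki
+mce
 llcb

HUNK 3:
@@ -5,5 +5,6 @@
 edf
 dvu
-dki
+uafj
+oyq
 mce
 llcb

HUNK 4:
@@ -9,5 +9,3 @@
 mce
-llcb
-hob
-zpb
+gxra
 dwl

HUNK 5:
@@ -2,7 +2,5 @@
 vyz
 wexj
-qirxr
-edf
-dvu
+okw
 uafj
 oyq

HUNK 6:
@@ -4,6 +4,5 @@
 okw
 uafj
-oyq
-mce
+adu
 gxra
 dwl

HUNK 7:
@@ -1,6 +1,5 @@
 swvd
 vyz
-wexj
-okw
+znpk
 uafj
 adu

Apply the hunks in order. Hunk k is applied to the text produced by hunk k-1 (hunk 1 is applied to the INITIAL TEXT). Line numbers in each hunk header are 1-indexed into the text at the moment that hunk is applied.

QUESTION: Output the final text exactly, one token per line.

Hunk 1: at line 3 remove [bubwu,yln] add [edf] -> 13 lines: swvd vyz wexj qirxr edf dvu lmc zti zuf llcb hob zpb dwl
Hunk 2: at line 6 remove [lmc,zti,zuf] add [dki,mce] -> 12 lines: swvd vyz wexj qirxr edf dvu dki mce llcb hob zpb dwl
Hunk 3: at line 5 remove [dki] add [uafj,oyq] -> 13 lines: swvd vyz wexj qirxr edf dvu uafj oyq mce llcb hob zpb dwl
Hunk 4: at line 9 remove [llcb,hob,zpb] add [gxra] -> 11 lines: swvd vyz wexj qirxr edf dvu uafj oyq mce gxra dwl
Hunk 5: at line 2 remove [qirxr,edf,dvu] add [okw] -> 9 lines: swvd vyz wexj okw uafj oyq mce gxra dwl
Hunk 6: at line 4 remove [oyq,mce] add [adu] -> 8 lines: swvd vyz wexj okw uafj adu gxra dwl
Hunk 7: at line 1 remove [wexj,okw] add [znpk] -> 7 lines: swvd vyz znpk uafj adu gxra dwl

Answer: swvd
vyz
znpk
uafj
adu
gxra
dwl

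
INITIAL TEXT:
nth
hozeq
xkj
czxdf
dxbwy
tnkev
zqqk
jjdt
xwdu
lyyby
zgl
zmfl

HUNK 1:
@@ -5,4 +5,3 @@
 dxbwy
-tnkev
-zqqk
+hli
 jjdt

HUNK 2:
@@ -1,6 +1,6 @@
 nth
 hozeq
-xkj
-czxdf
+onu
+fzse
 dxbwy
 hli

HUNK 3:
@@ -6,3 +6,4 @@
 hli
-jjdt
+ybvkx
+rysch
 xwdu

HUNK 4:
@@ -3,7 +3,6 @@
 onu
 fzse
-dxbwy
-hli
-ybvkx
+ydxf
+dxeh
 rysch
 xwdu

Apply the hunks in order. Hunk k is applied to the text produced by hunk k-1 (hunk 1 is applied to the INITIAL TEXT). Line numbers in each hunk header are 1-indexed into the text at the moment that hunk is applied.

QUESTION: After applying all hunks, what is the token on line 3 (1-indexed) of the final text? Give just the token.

Hunk 1: at line 5 remove [tnkev,zqqk] add [hli] -> 11 lines: nth hozeq xkj czxdf dxbwy hli jjdt xwdu lyyby zgl zmfl
Hunk 2: at line 1 remove [xkj,czxdf] add [onu,fzse] -> 11 lines: nth hozeq onu fzse dxbwy hli jjdt xwdu lyyby zgl zmfl
Hunk 3: at line 6 remove [jjdt] add [ybvkx,rysch] -> 12 lines: nth hozeq onu fzse dxbwy hli ybvkx rysch xwdu lyyby zgl zmfl
Hunk 4: at line 3 remove [dxbwy,hli,ybvkx] add [ydxf,dxeh] -> 11 lines: nth hozeq onu fzse ydxf dxeh rysch xwdu lyyby zgl zmfl
Final line 3: onu

Answer: onu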